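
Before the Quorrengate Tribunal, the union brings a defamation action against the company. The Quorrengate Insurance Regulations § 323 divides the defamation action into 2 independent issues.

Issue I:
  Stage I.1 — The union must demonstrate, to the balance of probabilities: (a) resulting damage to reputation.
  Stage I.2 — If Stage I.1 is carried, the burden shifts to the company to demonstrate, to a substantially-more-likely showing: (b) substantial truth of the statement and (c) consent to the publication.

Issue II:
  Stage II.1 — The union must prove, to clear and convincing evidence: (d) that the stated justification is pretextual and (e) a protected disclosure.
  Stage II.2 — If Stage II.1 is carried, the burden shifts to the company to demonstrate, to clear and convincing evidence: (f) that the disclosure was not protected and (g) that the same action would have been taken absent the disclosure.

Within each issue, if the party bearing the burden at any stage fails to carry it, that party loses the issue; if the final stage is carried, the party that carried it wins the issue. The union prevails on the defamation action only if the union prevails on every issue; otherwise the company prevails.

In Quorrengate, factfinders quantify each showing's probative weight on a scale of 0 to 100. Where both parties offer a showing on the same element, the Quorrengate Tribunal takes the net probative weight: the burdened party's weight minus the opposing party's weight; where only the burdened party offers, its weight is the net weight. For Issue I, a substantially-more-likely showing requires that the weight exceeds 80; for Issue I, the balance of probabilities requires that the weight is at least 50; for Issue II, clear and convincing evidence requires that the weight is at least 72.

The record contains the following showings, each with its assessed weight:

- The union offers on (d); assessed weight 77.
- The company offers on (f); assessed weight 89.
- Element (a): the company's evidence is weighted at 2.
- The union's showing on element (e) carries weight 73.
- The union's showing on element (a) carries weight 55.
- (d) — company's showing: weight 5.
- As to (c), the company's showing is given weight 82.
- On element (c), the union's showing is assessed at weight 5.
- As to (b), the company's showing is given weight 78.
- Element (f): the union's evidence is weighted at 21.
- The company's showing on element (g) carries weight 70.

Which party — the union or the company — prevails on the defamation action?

union

— Issue I —
At Stage I.1 the union must meet the balance of probabilities (weight is at least 50): on (a) the weight is 55 less the opposing 2 gives net 53, which does reach 50, so (a) meets the standard.
  Stage I.1 carried; the burden shifts to the company.
At Stage I.2 the company must meet a substantially-more-likely showing (weight exceeds 80): on (b) the weight is 78, ≤ 80, so (b) does not meet the standard; on (c) the weight is 82 less the opposing 5 gives net 77, ≤ 80, so (c) does not meet the standard.
  Not every element is met, so the company fails to carry Stage I.2.
So the union prevails on this issue.
— Issue II —
At Stage II.1 the union must meet clear and convincing evidence (weight is at least 72): on (d) the weight is 77 less the opposing 5 gives net 72, which does reach 72, so (d) meets the standard; on (e) the weight is 73, ≥ 72, so (e) meets the standard.
  The union carries Stage II.1; the company now bears the burden.
At Stage II.2 the company must meet clear and convincing evidence (weight is at least 72): on (f) the weight is 89 less the opposing 21 gives net 68, < 72, so (f) does not meet the standard; on (g) the weight is 70, which does not reach 72, so (g) does not meet the standard.
  The company does not carry Stage II.2.
So the union prevails on this issue.
Per-issue: Issue I → union; Issue II → union. The union must prevail on every issue; overall, the union prevails.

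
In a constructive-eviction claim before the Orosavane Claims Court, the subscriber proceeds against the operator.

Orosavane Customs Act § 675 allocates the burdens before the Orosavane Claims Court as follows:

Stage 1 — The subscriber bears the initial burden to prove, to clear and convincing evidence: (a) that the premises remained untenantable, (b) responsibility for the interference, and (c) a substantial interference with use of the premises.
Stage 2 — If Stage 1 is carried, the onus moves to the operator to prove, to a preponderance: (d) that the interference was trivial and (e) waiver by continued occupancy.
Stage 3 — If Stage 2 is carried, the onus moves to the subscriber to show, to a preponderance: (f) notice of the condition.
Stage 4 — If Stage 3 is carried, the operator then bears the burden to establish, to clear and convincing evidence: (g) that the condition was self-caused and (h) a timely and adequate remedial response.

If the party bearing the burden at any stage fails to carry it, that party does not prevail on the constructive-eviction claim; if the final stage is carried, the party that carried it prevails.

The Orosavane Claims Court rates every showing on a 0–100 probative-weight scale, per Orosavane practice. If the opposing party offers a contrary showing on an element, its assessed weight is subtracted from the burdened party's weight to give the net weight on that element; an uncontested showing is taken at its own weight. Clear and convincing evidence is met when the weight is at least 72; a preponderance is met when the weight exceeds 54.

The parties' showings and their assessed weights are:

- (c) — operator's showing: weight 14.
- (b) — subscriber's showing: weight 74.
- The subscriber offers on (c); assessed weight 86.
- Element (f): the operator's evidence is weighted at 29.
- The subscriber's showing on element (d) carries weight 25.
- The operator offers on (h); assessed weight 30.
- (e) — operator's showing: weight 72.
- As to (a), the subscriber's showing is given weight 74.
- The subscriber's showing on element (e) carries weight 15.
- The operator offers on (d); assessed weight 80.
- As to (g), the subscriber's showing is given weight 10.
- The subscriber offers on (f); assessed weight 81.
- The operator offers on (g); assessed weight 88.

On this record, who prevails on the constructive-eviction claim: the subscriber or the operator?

operator

Stage 1 — burden on subscriber; standard: clear and convincing evidence (weight is at least 72).
    (a): 74 ≥ 72 [met]
    (b): 74 ≥ 72 [met]
    (c): 86 − 14 = 72 ≥ 72 [met]
  All elements met. The burden passes to the operator.
Stage 2 — burden on operator; standard: a preponderance (weight exceeds 54).
    (d): 80 − 25 = 55 > 54 [met]
    (e): 72 − 15 = 57 > 54 [met]
  Stage 2 is satisfied; the onus moves to the subscriber.
Stage 3 — burden on subscriber; standard: a preponderance (weight exceeds 54).
    (f): 81 − 29 = 52 ≤ 54 [not met]
  The subscriber does not carry Stage 3.
The analysis ends at Stage 3; the operator prevails.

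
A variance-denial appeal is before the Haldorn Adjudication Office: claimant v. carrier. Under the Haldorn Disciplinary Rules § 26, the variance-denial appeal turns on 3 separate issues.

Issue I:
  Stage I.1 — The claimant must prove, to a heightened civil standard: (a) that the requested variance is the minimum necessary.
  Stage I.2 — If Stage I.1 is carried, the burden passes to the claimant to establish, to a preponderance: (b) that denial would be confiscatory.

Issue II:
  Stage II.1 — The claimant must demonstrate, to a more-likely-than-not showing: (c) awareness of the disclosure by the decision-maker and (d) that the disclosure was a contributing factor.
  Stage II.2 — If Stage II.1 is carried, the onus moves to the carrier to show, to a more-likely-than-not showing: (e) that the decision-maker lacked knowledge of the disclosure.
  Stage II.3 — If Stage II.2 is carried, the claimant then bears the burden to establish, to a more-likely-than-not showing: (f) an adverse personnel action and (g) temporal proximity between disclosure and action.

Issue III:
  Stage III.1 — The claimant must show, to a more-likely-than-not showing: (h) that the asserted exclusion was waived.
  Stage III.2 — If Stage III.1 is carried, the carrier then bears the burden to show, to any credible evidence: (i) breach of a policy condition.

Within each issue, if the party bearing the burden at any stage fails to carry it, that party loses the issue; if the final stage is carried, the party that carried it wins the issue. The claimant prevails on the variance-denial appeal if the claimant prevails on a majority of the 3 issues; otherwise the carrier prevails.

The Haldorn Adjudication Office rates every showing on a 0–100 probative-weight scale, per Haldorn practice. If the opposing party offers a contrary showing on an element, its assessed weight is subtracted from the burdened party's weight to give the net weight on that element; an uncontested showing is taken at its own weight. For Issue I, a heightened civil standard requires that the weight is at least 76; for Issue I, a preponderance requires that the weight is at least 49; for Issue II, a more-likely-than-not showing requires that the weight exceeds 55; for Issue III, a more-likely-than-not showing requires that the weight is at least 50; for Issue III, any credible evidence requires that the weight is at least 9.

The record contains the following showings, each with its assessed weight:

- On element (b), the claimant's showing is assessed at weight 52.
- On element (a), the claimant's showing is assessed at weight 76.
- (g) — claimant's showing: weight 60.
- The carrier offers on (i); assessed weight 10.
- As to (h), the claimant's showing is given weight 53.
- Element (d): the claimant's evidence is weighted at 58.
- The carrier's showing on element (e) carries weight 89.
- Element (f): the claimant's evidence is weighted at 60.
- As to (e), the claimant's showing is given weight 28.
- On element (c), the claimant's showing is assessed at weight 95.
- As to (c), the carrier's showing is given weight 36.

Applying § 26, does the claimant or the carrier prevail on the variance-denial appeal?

claimant

— Issue I —
Stage I.1 (claimant, a heightened civil standard, weight is at least 76): (a) 76 ≥ 76 — meets.
  Stage I.1 is satisfied; the claimant continues to bear the burden.
Stage I.2 (claimant, a preponderance, weight is at least 49): (b) 52 ≥ 49 — meets.
  All elements met at the final stage.
With every stage satisfied, the claimant prevails on this issue.
— Issue II —
At Stage II.1 the claimant must meet a more-likely-than-not showing (weight exceeds 55): on (c) the weight is 95 less the opposing 36 gives net 59, which does exceed 55, so (c) meets the standard; on (d) the weight is 58, > 55, so (d) meets the standard.
  The claimant carries Stage II.1; the carrier now bears the burden.
At Stage II.2 the carrier must meet a more-likely-than-not showing (weight exceeds 55): on (e) the weight is 89 less the opposing 28 gives net 61, > 55, so (e) meets the standard.
  Stage II.2 is satisfied; the onus moves to the claimant.
At Stage II.3 the claimant must meet a more-likely-than-not showing (weight exceeds 55): on (f) the weight is 60, which does exceed 55, so (f) meets the standard; on (g) the weight is 60, > 55, so (g) meets the standard.
  The claimant carries the last stage.
With every stage satisfied, the claimant prevails on this issue.
— Issue III —
At Stage III.1 the claimant must meet a more-likely-than-not showing (weight is at least 50): on (h) the weight is 53, ≥ 50, so (h) meets the standard.
  Stage III.1 carried; the burden shifts to the carrier.
At Stage III.2 the carrier must meet any credible evidence (weight is at least 9): on (i) the weight is 10, which does reach 9, so (i) meets the standard.
  The carrier carries the last stage.
Every stage carried; the carrier prevails on this issue.
Per-issue: Issue I → claimant; Issue II → claimant; Issue III → carrier. The claimant must prevail on a majority of issues; overall, the claimant prevails.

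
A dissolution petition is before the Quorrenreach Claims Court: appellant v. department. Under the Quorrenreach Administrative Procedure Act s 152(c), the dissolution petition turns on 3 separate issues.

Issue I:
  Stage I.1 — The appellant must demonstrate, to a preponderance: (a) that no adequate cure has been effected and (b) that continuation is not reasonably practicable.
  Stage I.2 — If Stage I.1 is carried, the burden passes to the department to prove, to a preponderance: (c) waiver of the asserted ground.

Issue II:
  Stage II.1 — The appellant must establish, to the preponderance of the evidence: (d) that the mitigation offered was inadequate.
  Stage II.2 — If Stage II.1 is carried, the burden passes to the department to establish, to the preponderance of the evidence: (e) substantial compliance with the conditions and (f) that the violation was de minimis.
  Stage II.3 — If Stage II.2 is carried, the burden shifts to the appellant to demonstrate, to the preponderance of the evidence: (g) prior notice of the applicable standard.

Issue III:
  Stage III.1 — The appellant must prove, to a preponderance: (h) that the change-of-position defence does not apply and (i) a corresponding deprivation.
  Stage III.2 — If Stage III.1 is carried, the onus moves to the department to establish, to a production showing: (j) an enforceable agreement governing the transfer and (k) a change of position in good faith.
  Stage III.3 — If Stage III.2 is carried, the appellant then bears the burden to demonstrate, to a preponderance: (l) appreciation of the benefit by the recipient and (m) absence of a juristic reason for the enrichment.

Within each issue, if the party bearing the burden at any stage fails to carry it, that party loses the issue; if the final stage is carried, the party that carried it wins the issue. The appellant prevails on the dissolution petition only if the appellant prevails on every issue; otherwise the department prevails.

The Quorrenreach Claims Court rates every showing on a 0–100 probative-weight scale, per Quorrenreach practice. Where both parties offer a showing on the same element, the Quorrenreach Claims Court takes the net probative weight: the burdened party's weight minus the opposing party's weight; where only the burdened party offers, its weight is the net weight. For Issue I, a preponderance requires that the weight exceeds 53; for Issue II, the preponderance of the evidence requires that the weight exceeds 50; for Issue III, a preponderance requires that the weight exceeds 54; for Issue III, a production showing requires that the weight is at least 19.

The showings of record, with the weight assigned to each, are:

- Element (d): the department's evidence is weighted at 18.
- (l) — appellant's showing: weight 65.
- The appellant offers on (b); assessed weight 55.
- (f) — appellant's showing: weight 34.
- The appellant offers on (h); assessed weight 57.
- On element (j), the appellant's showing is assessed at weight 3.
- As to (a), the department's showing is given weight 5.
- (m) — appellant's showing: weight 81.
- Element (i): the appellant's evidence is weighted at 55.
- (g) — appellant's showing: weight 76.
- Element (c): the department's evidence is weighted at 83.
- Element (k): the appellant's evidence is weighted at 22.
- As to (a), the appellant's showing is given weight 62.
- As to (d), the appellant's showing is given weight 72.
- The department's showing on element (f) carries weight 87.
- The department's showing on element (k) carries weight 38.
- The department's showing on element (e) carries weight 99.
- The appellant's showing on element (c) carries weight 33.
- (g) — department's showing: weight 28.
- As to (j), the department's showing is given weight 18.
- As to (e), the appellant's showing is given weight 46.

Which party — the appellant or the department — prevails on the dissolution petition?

— Issue I —
Stage I.1 (appellant, a preponderance, weight exceeds 53): (a) net 62−5=57 > 53 — meets; (b) 55 > 53 — meets.
  Stage I.1 is satisfied; the onus moves to the department.
Stage I.2 (department, a preponderance, weight exceeds 53): (c) net 83−33=50 ≤ 53 — fails.
  Stage I.2 not carried; the department fails its burden.
So the appellant prevails on this issue.
— Issue II —
Stage II.1 — burden on appellant; standard: the preponderance of the evidence (weight exceeds 50).
    (d): 72 − 18 = 54 > 50 [met]
  The appellant carries Stage II.1; the department now bears the burden.
Stage II.2 — burden on department; standard: the preponderance of the evidence (weight exceeds 50).
    (e): 99 − 46 = 53 > 50 [met]
    (f): 87 − 34 = 53 > 50 [met]
  Stage II.2 is satisfied; the onus moves to the appellant.
Stage II.3 — burden on appellant; standard: the preponderance of the evidence (weight exceeds 50).
    (g): 76 − 28 = 48 ≤ 50 [not met]
  Not every element is met, so the appellant fails to carry Stage II.3.
The analysis ends at Stage II.3; the department prevails on this issue.
— Issue III —
Stage III.1 (appellant, a preponderance, weight exceeds 54): (h) 57 > 54 — meets; (i) 55 > 54 — meets.
  Stage III.1 carried; the burden shifts to the department.
Stage III.2 (department, a production showing, weight is at least 19): (j) net 18−3=15 < 19 — fails; (k) net 38−22=16 < 19 — fails.
  Not every element is met, so the department fails to carry Stage III.2.
The analysis ends at Stage III.2; the appellant prevails on this issue.
Per-issue: Issue I → appellant; Issue II → department; Issue III → appellant. The appellant must prevail on every issue; overall, the department prevails.

department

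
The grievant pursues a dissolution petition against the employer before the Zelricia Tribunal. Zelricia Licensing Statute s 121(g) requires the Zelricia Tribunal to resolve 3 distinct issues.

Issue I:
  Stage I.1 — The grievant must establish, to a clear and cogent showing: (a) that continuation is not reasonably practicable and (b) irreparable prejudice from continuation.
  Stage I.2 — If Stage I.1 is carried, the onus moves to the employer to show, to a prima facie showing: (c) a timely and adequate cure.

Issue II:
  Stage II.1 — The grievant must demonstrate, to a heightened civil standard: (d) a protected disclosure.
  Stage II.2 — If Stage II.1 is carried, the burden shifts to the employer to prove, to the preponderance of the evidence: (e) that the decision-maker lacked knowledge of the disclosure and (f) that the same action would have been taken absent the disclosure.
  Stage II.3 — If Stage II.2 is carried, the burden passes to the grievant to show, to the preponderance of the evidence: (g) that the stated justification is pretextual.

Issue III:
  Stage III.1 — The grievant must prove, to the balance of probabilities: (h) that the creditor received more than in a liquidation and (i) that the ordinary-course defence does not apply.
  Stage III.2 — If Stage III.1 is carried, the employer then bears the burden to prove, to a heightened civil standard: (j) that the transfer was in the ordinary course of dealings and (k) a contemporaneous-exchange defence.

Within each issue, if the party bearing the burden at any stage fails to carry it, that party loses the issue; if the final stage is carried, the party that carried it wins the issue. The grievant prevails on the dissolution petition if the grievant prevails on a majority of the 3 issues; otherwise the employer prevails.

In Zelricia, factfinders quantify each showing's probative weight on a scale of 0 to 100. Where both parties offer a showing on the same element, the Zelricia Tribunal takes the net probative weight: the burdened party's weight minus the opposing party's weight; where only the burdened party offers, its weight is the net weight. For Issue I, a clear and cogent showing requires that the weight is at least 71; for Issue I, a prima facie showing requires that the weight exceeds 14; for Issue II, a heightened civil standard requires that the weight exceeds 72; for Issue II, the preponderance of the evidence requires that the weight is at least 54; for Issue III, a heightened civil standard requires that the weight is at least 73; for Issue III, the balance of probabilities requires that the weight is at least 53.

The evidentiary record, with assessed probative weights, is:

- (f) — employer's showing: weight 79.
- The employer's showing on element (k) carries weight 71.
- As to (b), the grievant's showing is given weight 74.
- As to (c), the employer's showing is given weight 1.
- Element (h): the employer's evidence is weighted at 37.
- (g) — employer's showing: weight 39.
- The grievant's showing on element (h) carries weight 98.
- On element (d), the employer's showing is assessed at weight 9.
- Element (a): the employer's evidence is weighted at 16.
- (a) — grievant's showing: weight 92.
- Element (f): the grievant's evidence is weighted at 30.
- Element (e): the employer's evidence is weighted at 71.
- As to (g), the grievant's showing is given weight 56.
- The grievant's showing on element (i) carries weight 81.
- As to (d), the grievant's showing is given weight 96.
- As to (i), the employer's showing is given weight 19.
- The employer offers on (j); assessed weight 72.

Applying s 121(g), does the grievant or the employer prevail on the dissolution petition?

grievant

— Issue I —
Stage I.1 (grievant, a clear and cogent showing, weight is at least 71): (a) net 92−16=76 ≥ 71 — meets; (b) 74 ≥ 71 — meets.
  The grievant carries Stage I.1; the employer now bears the burden.
Stage I.2 (employer, a prima facie showing, weight exceeds 14): (c) 1 ≤ 14 — fails.
  The employer does not carry Stage I.2.
The analysis ends at Stage I.2; the grievant prevails on this issue.
— Issue II —
At Stage II.1 the grievant must meet a heightened civil standard (weight exceeds 72): on (d) the weight is 96 less the opposing 9 gives net 87, which does exceed 72, so (d) meets the standard.
  The grievant carries Stage II.1; the employer now bears the burden.
At Stage II.2 the employer must meet the preponderance of the evidence (weight is at least 54): on (e) the weight is 71, ≥ 54, so (e) meets the standard; on (f) the weight is 79 less the opposing 30 gives net 49, which does not reach 54, so (f) does not meet the standard.
  Not every element is met, so the employer fails to carry Stage II.2.
The grievant prevails on this issue.
— Issue III —
At Stage III.1 the grievant must meet the balance of probabilities (weight is at least 53): on (h) the weight is 98 less the opposing 37 gives net 61, which does reach 53, so (h) meets the standard; on (i) the weight is 81 less the opposing 19 gives net 62, which does reach 53, so (i) meets the standard.
  The grievant carries Stage III.1; the employer now bears the burden.
At Stage III.2 the employer must meet a heightened civil standard (weight is at least 73): on (j) the weight is 72, < 73, so (j) does not meet the standard; on (k) the weight is 71, which does not reach 73, so (k) does not meet the standard.
  The employer does not carry Stage III.2.
The grievant prevails on this issue.
Per-issue: Issue I → grievant; Issue II → grievant; Issue III → grievant. The grievant must prevail on a majority of issues; overall, the grievant prevails.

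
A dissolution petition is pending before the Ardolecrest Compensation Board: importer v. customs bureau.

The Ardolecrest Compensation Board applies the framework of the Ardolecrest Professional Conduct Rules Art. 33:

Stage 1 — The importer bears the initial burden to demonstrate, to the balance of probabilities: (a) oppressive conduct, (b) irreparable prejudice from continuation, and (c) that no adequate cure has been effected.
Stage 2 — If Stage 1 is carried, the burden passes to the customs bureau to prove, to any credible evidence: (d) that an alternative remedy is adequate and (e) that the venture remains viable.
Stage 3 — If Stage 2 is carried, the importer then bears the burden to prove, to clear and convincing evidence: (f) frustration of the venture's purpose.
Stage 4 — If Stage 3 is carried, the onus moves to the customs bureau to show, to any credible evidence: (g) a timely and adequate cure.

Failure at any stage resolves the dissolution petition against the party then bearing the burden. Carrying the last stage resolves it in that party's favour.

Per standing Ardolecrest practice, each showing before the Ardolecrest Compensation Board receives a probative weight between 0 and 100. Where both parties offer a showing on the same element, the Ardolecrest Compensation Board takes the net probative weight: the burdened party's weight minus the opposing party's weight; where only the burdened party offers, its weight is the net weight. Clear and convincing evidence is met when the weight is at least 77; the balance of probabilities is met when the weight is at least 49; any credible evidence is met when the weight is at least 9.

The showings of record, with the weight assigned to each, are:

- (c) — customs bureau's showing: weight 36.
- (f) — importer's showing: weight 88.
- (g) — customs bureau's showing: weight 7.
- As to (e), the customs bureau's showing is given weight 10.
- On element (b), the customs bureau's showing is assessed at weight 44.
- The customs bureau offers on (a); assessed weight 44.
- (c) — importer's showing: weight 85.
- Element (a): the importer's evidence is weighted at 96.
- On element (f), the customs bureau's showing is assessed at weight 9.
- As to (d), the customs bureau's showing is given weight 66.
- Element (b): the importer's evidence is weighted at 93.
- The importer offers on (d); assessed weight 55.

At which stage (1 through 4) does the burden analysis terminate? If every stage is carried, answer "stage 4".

Stage 1 (importer, the balance of probabilities, weight is at least 49): (a) net 96−44=52 ≥ 49 — meets; (b) net 93−44=49 ≥ 49 — meets; (c) net 85−36=49 ≥ 49 — meets.
  The importer carries Stage 1; the customs bureau now bears the burden.
Stage 2 (customs bureau, any credible evidence, weight is at least 9): (d) net 66−55=11 ≥ 9 — meets; (e) 10 ≥ 9 — meets.
  The customs bureau carries Stage 2; the importer now bears the burden.
Stage 3 (importer, clear and convincing evidence, weight is at least 77): (f) net 88−9=79 ≥ 77 — meets.
  Stage 3 is satisfied; the onus moves to the customs bureau.
Stage 4 (customs bureau, any credible evidence, weight is at least 9): (g) 7 < 9 — fails.
  Not every element is met, so the customs bureau fails to carry Stage 4.
The importer prevails.

stage 4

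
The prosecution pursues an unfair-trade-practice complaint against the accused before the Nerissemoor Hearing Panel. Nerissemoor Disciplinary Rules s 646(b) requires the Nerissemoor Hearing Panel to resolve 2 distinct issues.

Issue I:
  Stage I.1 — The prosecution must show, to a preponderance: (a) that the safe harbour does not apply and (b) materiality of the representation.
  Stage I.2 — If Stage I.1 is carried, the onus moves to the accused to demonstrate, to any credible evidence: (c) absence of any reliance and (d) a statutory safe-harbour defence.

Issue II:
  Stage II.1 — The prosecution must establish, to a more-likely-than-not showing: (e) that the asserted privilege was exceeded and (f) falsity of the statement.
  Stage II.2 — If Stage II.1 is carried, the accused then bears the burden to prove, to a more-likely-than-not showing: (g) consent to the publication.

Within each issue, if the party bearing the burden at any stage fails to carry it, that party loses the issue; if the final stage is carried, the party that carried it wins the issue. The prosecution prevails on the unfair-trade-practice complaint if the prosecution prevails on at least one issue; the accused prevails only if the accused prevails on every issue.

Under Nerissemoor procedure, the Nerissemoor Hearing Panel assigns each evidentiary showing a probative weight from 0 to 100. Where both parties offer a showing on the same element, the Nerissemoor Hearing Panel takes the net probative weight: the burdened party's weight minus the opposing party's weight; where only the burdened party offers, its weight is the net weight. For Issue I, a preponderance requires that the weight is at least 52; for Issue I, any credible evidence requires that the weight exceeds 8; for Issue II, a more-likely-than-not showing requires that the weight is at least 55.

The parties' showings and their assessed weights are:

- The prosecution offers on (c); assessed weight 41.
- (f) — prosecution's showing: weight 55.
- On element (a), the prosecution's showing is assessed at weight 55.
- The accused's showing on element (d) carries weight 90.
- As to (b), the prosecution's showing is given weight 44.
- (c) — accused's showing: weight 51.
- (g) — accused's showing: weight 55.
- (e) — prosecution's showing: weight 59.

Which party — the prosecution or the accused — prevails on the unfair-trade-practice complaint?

— Issue I —
Stage I.1 — burden on prosecution; standard: a preponderance (weight is at least 52).
    (a): 55 ≥ 52 [met]
    (b): 44 < 52 [not met]
  Stage I.1 not carried; the prosecution fails its burden.
So the accused prevails on this issue.
— Issue II —
At Stage II.1 the prosecution must meet a more-likely-than-not showing (weight is at least 55): on (e) the weight is 59, which does reach 55, so (e) meets the standard; on (f) the weight is 55, which does reach 55, so (f) meets the standard.
  All elements met. The burden passes to the accused.
At Stage II.2 the accused must meet a more-likely-than-not showing (weight is at least 55): on (g) the weight is 55, ≥ 55, so (g) meets the standard.
  All elements met at the final stage.
All stages carried — the accused prevails on this issue.
Per-issue: Issue I → accused; Issue II → accused. The prosecution must prevail on at least one issue; overall, the accused prevails.

accused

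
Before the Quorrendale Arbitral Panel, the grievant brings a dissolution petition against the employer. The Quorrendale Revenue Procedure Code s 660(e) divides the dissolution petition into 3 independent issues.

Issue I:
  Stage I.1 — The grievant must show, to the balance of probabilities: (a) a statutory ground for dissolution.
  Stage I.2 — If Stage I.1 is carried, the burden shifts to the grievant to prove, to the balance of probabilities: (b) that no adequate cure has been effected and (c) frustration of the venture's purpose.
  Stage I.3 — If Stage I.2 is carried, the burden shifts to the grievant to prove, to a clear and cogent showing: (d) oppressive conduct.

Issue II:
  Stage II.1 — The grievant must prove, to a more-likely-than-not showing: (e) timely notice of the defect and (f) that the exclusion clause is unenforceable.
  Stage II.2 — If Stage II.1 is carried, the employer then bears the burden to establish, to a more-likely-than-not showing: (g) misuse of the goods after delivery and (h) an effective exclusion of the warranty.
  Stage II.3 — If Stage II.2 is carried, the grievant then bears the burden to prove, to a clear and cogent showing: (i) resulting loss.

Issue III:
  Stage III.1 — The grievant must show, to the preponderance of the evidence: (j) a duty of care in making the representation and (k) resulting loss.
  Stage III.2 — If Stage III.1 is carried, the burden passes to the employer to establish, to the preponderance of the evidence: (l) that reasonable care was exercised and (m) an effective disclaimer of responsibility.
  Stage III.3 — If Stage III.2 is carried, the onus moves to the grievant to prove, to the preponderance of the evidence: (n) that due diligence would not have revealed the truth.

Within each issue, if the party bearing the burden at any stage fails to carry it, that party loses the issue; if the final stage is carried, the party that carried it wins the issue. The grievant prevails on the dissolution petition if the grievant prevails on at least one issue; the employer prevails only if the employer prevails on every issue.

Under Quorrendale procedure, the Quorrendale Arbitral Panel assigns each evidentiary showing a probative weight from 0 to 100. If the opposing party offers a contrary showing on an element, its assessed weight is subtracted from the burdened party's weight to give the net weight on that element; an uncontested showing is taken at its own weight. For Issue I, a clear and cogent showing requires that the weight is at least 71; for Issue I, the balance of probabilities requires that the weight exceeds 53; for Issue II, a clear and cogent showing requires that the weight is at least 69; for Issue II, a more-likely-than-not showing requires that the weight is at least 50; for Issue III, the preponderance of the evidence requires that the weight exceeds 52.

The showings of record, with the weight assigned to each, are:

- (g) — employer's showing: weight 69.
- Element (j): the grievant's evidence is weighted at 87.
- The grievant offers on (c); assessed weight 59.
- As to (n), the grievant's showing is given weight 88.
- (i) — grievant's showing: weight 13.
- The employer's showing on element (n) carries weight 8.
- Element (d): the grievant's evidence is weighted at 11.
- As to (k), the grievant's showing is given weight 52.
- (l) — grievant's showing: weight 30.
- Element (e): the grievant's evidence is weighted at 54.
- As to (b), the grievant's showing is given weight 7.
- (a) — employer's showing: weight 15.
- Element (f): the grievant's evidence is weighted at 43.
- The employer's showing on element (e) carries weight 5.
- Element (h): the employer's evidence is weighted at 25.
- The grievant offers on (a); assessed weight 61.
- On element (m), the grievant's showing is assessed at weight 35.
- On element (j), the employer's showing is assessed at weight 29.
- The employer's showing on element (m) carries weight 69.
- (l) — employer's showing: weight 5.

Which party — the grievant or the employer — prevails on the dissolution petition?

employer

— Issue I —
At Stage I.1 the grievant must meet the balance of probabilities (weight exceeds 53): on (a) the weight is 61 less the opposing 15 gives net 46, ≤ 53, so (a) does not meet the standard.
  The grievant does not carry Stage I.1.
The analysis ends at Stage I.1; the employer prevails on this issue.
— Issue II —
At Stage II.1 the grievant must meet a more-likely-than-not showing (weight is at least 50): on (e) the weight is 54 less the opposing 5 gives net 49, < 50, so (e) does not meet the standard; on (f) the weight is 43, < 50, so (f) does not meet the standard.
  Not every element is met, so the grievant fails to carry Stage II.1.
The employer prevails on this issue.
— Issue III —
Stage III.1 (grievant, the preponderance of the evidence, weight exceeds 52): (j) net 87−29=58 > 52 — meets; (k) 52 ≤ 52 — fails.
  Not every element is met, so the grievant fails to carry Stage III.1.
So the employer prevails on this issue.
Per-issue: Issue I → employer; Issue II → employer; Issue III → employer. The grievant must prevail on at least one issue; overall, the employer prevails.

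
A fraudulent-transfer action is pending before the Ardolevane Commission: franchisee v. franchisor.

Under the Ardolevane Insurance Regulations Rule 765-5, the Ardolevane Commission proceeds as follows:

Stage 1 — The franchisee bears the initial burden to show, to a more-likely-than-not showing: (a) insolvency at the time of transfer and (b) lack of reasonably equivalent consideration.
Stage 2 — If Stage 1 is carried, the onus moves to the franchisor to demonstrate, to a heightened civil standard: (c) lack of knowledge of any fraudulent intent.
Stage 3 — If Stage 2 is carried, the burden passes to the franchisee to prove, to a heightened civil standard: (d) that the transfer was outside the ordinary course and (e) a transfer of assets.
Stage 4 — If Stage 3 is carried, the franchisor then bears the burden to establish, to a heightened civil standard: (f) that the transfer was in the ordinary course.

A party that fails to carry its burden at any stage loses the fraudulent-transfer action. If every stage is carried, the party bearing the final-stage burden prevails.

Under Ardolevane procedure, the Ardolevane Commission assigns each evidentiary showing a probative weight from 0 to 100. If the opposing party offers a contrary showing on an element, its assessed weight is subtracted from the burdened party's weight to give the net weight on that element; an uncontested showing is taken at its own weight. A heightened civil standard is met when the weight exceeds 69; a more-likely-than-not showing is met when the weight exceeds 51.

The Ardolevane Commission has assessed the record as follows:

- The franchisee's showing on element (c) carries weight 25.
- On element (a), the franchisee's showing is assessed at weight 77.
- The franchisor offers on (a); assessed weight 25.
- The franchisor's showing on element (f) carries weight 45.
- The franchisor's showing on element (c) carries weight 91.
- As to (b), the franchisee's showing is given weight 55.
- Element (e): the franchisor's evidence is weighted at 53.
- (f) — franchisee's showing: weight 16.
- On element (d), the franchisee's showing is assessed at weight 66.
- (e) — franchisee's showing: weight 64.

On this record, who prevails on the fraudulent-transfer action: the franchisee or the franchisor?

franchisee

Stage 1 (franchisee, a more-likely-than-not showing, weight exceeds 51): (a) net 77−25=52 > 51 — meets; (b) 55 > 51 — meets.
  Stage 1 carried; the burden shifts to the franchisor.
Stage 2 (franchisor, a heightened civil standard, weight exceeds 69): (c) net 91−25=66 ≤ 69 — fails.
  Stage 2 not carried; the franchisor fails its burden.
So the franchisee prevails.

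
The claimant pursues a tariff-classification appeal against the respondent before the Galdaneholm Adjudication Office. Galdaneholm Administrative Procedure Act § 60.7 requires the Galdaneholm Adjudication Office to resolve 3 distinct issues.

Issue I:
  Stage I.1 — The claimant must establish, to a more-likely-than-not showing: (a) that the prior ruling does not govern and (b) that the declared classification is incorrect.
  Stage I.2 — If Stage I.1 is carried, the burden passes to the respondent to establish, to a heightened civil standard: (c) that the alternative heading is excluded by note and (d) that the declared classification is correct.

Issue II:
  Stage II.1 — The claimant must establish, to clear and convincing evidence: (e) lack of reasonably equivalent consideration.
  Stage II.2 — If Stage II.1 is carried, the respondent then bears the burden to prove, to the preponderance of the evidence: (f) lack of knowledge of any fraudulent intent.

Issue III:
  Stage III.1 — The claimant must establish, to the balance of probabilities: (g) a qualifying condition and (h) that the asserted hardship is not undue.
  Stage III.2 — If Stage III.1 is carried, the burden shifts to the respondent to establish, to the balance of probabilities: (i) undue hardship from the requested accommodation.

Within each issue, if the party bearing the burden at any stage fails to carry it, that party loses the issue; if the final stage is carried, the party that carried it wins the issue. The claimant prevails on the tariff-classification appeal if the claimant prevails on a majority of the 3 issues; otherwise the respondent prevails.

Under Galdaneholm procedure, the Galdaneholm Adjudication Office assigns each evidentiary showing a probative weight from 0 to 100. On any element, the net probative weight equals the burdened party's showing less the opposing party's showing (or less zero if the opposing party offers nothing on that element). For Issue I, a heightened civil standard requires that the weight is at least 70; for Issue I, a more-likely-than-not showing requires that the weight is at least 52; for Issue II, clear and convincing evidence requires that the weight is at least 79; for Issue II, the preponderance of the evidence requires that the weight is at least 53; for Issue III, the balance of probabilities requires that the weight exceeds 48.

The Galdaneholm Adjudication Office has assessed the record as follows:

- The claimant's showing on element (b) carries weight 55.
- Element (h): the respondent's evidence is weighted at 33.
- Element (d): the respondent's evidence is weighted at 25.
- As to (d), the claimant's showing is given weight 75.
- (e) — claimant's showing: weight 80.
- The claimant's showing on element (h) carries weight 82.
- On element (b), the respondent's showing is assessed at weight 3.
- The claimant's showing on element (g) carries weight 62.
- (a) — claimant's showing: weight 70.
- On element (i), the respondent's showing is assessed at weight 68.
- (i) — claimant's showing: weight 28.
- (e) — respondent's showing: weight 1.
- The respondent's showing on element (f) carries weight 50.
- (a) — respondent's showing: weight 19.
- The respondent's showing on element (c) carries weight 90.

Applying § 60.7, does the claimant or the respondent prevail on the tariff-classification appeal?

— Issue I —
Stage I.1 — burden on claimant; standard: a more-likely-than-not showing (weight is at least 52).
    (a): 70 − 19 = 51 < 52 [not met]
    (b): 55 − 3 = 52 ≥ 52 [met]
  Stage I.1 not carried; the claimant fails its burden.
So the respondent prevails on this issue.
— Issue II —
Stage II.1 (claimant, clear and convincing evidence, weight is at least 79): (e) net 80−1=79 ≥ 79 — meets.
  All elements met. The burden passes to the respondent.
Stage II.2 (respondent, the preponderance of the evidence, weight is at least 53): (f) 50 < 53 — fails.
  The respondent does not carry Stage II.2.
So the claimant prevails on this issue.
— Issue III —
Stage III.1 (claimant, the balance of probabilities, weight exceeds 48): (g) 62 > 48 — meets; (h) net 82−33=49 > 48 — meets.
  Stage III.1 is satisfied; the onus moves to the respondent.
Stage III.2 (respondent, the balance of probabilities, weight exceeds 48): (i) net 68−28=40 ≤ 48 — fails.
  Stage III.2 not carried; the respondent fails its burden.
The claimant prevails on this issue.
Per-issue: Issue I → respondent; Issue II → claimant; Issue III → claimant. The claimant must prevail on a majority of issues; overall, the claimant prevails.

claimant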